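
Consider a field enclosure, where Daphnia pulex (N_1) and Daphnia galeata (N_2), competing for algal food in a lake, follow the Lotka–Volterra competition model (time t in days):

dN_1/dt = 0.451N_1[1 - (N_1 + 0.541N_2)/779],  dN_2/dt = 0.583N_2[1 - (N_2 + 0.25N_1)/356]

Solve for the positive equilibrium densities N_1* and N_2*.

Setting both brackets to zero gives the nullclines N_1 + 0.541N_2 = 779 and 0.25N_1 + N_2 = 356.
Substituting N_2 = 356 - 0.25N_1 into the first: N_1(1 - 0.541·0.25) = 779 - 0.541·356.
So N_1* = 586/0.865 = 678, and then N_2* = 356 - 0.25·678 = 186.

N_1* ≈ 678, N_2* ≈ 186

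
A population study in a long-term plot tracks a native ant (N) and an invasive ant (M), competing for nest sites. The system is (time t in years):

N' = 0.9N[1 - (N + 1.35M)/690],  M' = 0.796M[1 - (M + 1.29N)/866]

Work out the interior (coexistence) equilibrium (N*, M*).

N* ≈ 646, M* ≈ 32.5

Setting both brackets to zero gives the nullclines N + 1.35M = 690 and 1.29N + M = 866.
Substituting M = 866 - 1.29N into the first: N(1 - 1.35·1.29) = 690 - 1.35·866.
So N* = -479/-0.742 = 646, and then M* = 866 - 1.29·646 = 32.5.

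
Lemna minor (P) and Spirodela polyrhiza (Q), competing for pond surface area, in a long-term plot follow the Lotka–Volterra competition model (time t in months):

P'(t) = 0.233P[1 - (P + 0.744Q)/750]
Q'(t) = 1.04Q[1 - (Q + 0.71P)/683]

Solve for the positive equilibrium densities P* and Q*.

Setting both brackets to zero gives the nullclines P + 0.744Q = 750 and 0.71P + Q = 683.
Substituting Q = 683 - 0.71P into the first: P(1 - 0.744·0.71) = 750 - 0.744·683.
So P* = 242/0.472 = 513, and then Q* = 683 - 0.71·513 = 319.

P* ≈ 513, Q* ≈ 319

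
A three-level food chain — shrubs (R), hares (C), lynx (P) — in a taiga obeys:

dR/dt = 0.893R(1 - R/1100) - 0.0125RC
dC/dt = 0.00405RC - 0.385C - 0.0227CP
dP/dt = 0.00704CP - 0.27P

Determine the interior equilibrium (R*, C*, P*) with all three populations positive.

R* ≈ 509, C* ≈ 38.4, P* ≈ 73.9

From dP/dt = 0: 0.00704C* = 0.27, so C* = 38.4.
From dR/dt = 0: 0.893(1 - R*/1100) = 0.0125·38.4, giving R* = 1100·(1 - 0.537) = 509.
From dC/dt = 0: 0.00405·509 - 0.385 = 0.0227P*, so P* = 1.68/0.0227 = 73.9.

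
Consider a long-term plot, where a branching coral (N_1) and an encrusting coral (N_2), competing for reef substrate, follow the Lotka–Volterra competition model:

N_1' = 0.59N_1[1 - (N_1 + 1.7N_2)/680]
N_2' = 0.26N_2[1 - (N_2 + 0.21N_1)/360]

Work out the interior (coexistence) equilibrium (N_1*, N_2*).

Setting both brackets to zero gives the nullclines N_1 + 1.7N_2 = 680 and 0.21N_1 + N_2 = 360.
Substituting N_2 = 360 - 0.21N_1 into the first: N_1(1 - 1.7·0.21) = 680 - 1.7·360.
So N_1* = 68/0.643 = 106, and then N_2* = 360 - 0.21·106 = 338.

N_1* ≈ 106, N_2* ≈ 338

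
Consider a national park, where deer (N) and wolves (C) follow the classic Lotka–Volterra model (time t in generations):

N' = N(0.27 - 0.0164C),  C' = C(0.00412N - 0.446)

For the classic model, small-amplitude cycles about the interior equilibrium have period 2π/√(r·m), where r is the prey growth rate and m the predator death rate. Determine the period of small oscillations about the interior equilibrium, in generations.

T ≈ 18.1 generations

Here r = 0.27 and m = 0.446, so r·m = 0.12.
ω = √0.12 = 0.347 per generation, hence T = 2π/ω ≈ 18.1 generations.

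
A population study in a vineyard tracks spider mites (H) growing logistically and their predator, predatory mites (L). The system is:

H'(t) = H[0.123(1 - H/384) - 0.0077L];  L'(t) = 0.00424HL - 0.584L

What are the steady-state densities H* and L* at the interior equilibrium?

H* ≈ 138, L* ≈ 10.2

From dL/dt = 0 with L > 0: 0.00424H* = 0.584, so H* = 138.
Substitute into dH/dt = 0: 0.123(1 - 138/384) = 0.0077L*.
The bracket is 0.641, giving L* = 0.0789/0.0077 = 10.2.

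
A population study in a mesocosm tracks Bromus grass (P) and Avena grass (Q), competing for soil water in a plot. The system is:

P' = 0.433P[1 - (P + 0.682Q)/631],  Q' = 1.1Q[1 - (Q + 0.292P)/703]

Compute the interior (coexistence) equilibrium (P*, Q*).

P* ≈ 189, Q* ≈ 648

Setting both brackets to zero gives the nullclines P + 0.682Q = 631 and 0.292P + Q = 703.
Substituting Q = 703 - 0.292P into the first: P(1 - 0.682·0.292) = 631 - 0.682·703.
So P* = 152/0.801 = 189, and then Q* = 703 - 0.292·189 = 648.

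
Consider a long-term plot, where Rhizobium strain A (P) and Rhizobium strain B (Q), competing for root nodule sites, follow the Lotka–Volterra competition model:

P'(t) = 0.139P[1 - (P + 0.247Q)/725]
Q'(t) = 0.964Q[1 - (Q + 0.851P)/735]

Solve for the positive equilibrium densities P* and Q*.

P* ≈ 688, Q* ≈ 149

Setting both brackets to zero gives the nullclines P + 0.247Q = 725 and 0.851P + Q = 735.
Substituting Q = 735 - 0.851P into the first: P(1 - 0.247·0.851) = 725 - 0.247·735.
So P* = 543/0.79 = 688, and then Q* = 735 - 0.851·688 = 149.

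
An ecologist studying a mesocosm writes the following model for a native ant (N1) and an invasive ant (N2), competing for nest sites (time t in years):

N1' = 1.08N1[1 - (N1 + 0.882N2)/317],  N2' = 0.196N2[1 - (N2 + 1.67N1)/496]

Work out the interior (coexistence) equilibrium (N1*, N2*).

N1* ≈ 255, N2* ≈ 70.6

Setting both brackets to zero gives the nullclines N1 + 0.882N2 = 317 and 1.67N1 + N2 = 496.
Substituting N2 = 496 - 1.67N1 into the first: N1(1 - 0.882·1.67) = 317 - 0.882·496.
So N1* = -120/-0.473 = 255, and then N2* = 496 - 1.67·255 = 70.6.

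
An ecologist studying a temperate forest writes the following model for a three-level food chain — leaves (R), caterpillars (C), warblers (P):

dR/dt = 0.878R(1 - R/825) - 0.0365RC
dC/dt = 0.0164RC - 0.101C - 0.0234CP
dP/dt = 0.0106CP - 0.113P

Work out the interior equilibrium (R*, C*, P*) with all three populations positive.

R* ≈ 459, C* ≈ 10.7, P* ≈ 318

From dP/dt = 0: 0.0106C* = 0.113, so C* = 10.7.
From dR/dt = 0: 0.878(1 - R*/825) = 0.0365·10.7, giving R* = 825·(1 - 0.443) = 459.
From dC/dt = 0: 0.0164·459 - 0.101 = 0.0234P*, so P* = 7.43/0.0234 = 318.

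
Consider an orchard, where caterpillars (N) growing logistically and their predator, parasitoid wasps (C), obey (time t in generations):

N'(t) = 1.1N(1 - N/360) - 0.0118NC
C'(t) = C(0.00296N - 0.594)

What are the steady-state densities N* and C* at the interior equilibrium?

N* ≈ 201, C* ≈ 41.3

From dC/dt = 0 with C > 0: 0.00296N* = 0.594, so N* = 201.
Substitute into dN/dt = 0: 1.1(1 - 201/360) = 0.0118C*.
The bracket is 0.443, giving C* = 0.487/0.0118 = 41.3.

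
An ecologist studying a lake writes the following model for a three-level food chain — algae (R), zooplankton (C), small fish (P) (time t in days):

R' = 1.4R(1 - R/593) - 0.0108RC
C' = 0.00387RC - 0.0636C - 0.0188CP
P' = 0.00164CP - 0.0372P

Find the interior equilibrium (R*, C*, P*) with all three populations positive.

R* ≈ 489, C* ≈ 22.7, P* ≈ 97.3

From dP/dt = 0: 0.00164C* = 0.0372, so C* = 22.7.
From dR/dt = 0: 1.4(1 - R*/593) = 0.0108·22.7, giving R* = 593·(1 - 0.175) = 489.
From dC/dt = 0: 0.00387·489 - 0.0636 = 0.0188P*, so P* = 1.83/0.0188 = 97.3.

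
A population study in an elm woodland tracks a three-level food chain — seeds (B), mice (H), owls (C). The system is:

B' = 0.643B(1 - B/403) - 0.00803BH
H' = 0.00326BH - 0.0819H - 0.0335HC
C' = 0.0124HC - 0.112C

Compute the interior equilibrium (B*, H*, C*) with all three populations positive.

B* ≈ 358, H* ≈ 9.03, C* ≈ 32.3

From dC/dt = 0: 0.0124H* = 0.112, so H* = 9.03.
From dB/dt = 0: 0.643(1 - B*/403) = 0.00803·9.03, giving B* = 403·(1 - 0.113) = 358.
From dH/dt = 0: 0.00326·358 - 0.0819 = 0.0335C*, so C* = 1.08/0.0335 = 32.3.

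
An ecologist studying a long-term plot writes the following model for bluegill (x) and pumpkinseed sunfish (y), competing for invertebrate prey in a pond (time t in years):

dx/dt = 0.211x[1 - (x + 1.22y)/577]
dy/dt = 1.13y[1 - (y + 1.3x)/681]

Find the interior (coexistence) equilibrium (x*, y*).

x* ≈ 433, y* ≈ 118

Setting both brackets to zero gives the nullclines x + 1.22y = 577 and 1.3x + y = 681.
Substituting y = 681 - 1.3x into the first: x(1 - 1.22·1.3) = 577 - 1.22·681.
So x* = -254/-0.586 = 433, and then y* = 681 - 1.3·433 = 118.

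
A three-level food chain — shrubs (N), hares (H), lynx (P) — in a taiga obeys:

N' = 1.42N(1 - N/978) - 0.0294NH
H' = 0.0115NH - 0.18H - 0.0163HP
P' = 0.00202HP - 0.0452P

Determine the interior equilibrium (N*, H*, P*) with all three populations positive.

From dP/dt = 0: 0.00202H* = 0.0452, so H* = 22.4.
From dN/dt = 0: 1.42(1 - N*/978) = 0.0294·22.4, giving N* = 978·(1 - 0.463) = 525.
From dH/dt = 0: 0.0115·525 - 0.18 = 0.0163P*, so P* = 5.86/0.0163 = 359.

N* ≈ 525, H* ≈ 22.4, P* ≈ 359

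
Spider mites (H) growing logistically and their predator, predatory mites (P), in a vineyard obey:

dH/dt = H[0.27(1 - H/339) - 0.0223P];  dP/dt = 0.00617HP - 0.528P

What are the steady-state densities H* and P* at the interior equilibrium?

From dP/dt = 0 with P > 0: 0.00617H* = 0.528, so H* = 85.6.
Substitute into dH/dt = 0: 0.27(1 - 85.6/339) = 0.0223P*.
The bracket is 0.748, giving P* = 0.202/0.0223 = 9.05.

H* ≈ 85.6, P* ≈ 9.05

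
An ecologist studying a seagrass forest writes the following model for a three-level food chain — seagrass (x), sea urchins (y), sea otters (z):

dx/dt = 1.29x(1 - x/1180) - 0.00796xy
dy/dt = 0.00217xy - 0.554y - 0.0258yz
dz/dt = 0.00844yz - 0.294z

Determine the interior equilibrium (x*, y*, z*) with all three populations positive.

From dz/dt = 0: 0.00844y* = 0.294, so y* = 34.8.
From dx/dt = 0: 1.29(1 - x*/1180) = 0.00796·34.8, giving x* = 1180·(1 - 0.215) = 926.
From dy/dt = 0: 0.00217·926 - 0.554 = 0.0258z*, so z* = 1.46/0.0258 = 56.4.

x* ≈ 926, y* ≈ 34.8, z* ≈ 56.4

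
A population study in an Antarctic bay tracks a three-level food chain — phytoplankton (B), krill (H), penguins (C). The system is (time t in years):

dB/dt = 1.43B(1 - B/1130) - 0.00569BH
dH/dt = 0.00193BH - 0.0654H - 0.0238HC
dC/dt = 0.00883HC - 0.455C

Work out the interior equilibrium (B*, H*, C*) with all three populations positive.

B* ≈ 898, H* ≈ 51.5, C* ≈ 70.1

From dC/dt = 0: 0.00883H* = 0.455, so H* = 51.5.
From dB/dt = 0: 1.43(1 - B*/1130) = 0.00569·51.5, giving B* = 1130·(1 - 0.205) = 898.
From dH/dt = 0: 0.00193·898 - 0.0654 = 0.0238C*, so C* = 1.67/0.0238 = 70.1.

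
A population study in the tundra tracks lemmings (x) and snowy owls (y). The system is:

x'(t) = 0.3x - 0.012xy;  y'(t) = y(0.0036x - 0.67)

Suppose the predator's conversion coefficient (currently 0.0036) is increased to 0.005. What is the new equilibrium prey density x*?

x* ≈ 134

At the interior fixed point, setting dy/dt = 0 with y > 0 fixes x* = (predator death rate)/(xy coefficient) — independent of the other coefficients.
With the change, x* = 0.67/0.005 = 134; it falls from 186.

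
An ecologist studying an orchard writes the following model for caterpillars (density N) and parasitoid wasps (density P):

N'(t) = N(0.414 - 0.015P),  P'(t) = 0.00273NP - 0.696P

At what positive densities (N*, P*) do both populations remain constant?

N* ≈ 255, P* ≈ 27.6

Set dP/dt = 0 with P > 0: 0.00273N - 0.696 = 0, so N* = 0.696/0.00273 = 255.
Set dN/dt = 0 with N > 0: 0.414 - 0.015P = 0, so P* = 0.414/0.015 = 27.6.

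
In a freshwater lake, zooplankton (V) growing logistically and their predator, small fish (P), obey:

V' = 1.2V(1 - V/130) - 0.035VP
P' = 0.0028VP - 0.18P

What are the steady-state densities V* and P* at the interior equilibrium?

From dP/dt = 0 with P > 0: 0.0028V* = 0.18, so V* = 64.3.
Substitute into dV/dt = 0: 1.2(1 - 64.3/130) = 0.035P*.
The bracket is 0.505, giving P* = 0.607/0.035 = 17.3.

V* ≈ 64.3, P* ≈ 17.3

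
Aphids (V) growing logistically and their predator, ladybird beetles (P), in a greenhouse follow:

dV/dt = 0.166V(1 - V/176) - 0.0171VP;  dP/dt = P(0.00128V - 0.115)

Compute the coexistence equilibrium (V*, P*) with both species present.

From dP/dt = 0 with P > 0: 0.00128V* = 0.115, so V* = 89.8.
Substitute into dV/dt = 0: 0.166(1 - 89.8/176) = 0.0171P*.
The bracket is 0.49, giving P* = 0.0813/0.0171 = 4.75.

V* ≈ 89.8, P* ≈ 4.75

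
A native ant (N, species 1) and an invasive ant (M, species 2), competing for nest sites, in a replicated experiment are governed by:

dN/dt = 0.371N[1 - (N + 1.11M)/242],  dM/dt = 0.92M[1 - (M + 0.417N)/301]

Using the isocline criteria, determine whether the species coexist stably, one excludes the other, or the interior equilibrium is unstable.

species 2 excludes species 1

Compare the nullcline intercepts: K1/α12 = 242/1.11 = 218 < K2 = 301; K2/α21 = 301/0.417 = 722 > K1 = 242.
Since the inequalities point opposite ways, species 2 can invade but species 1 cannot.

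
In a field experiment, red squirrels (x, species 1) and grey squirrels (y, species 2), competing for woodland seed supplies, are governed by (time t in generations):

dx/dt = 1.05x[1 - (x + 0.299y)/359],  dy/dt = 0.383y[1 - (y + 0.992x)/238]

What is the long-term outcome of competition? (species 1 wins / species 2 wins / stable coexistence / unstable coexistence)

Compare the nullcline intercepts: K1/α12 = 359/0.299 = 1200 > K2 = 238; K2/α21 = 238/0.992 = 240 < K1 = 359.
Since the inequalities point opposite ways, species 1 can invade but species 2 cannot.

species 1 excludes species 2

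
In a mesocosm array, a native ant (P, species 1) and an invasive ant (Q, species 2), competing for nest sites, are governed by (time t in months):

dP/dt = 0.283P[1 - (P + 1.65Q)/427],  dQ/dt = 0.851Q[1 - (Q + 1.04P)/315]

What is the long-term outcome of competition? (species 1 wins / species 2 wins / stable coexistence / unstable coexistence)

Compare the nullcline intercepts: K1/α12 = 427/1.65 = 259 < K2 = 315; K2/α21 = 315/1.04 = 303 < K1 = 427.
Since both are reversed, neither can invade when rare; the interior point is a saddle.

unstable coexistence (outcome depends on initial conditions)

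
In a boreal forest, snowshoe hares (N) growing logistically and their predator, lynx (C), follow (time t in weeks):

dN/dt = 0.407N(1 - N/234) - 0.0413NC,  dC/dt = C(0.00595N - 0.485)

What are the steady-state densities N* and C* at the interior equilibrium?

N* ≈ 81.5, C* ≈ 6.42

From dC/dt = 0 with C > 0: 0.00595N* = 0.485, so N* = 81.5.
Substitute into dN/dt = 0: 0.407(1 - 81.5/234) = 0.0413C*.
The bracket is 0.652, giving C* = 0.265/0.0413 = 6.42.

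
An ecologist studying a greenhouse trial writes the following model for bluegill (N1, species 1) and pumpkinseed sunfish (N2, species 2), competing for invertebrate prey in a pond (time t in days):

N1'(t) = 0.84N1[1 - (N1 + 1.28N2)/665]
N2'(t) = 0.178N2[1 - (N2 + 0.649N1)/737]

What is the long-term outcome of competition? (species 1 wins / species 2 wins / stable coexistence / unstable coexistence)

species 2 excludes species 1

Compare the nullcline intercepts: K1/α12 = 665/1.28 = 520 < K2 = 737; K2/α21 = 737/0.649 = 1140 > K1 = 665.
Since the inequalities point opposite ways, species 2 can invade but species 1 cannot.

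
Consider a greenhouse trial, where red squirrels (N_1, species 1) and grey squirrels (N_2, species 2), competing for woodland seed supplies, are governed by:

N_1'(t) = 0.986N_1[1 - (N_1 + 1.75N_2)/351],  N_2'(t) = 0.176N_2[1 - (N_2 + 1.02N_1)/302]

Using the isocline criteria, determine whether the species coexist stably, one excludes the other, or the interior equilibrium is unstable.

Compare the nullcline intercepts: K1/α12 = 351/1.75 = 201 < K2 = 302; K2/α21 = 302/1.02 = 296 < K1 = 351.
Since both are reversed, neither can invade when rare; the interior point is a saddle.

unstable coexistence (outcome depends on initial conditions)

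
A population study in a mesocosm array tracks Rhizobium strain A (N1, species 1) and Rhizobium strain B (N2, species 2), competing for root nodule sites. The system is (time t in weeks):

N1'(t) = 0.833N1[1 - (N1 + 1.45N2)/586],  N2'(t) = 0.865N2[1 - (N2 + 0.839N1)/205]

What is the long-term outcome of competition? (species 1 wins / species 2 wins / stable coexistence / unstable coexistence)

species 1 excludes species 2

Compare the nullcline intercepts: K1/α12 = 586/1.45 = 404 > K2 = 205; K2/α21 = 205/0.839 = 244 < K1 = 586.
Since the inequalities point opposite ways, species 1 can invade but species 2 cannot.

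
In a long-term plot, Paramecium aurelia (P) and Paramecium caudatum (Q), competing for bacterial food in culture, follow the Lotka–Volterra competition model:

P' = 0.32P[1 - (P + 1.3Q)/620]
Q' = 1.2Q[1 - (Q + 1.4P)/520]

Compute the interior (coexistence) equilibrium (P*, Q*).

P* ≈ 68.3, Q* ≈ 424

Setting both brackets to zero gives the nullclines P + 1.3Q = 620 and 1.4P + Q = 520.
Substituting Q = 520 - 1.4P into the first: P(1 - 1.3·1.4) = 620 - 1.3·520.
So P* = -56/-0.82 = 68.3, and then Q* = 520 - 1.4·68.3 = 424.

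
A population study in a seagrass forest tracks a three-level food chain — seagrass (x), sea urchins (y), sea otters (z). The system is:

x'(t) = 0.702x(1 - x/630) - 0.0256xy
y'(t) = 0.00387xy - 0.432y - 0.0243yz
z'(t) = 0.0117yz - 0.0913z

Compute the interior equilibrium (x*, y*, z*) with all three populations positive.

From dz/dt = 0: 0.0117y* = 0.0913, so y* = 7.8.
From dx/dt = 0: 0.702(1 - x*/630) = 0.0256·7.8, giving x* = 630·(1 - 0.285) = 451.
From dy/dt = 0: 0.00387·451 - 0.432 = 0.0243z*, so z* = 1.31/0.0243 = 54.

x* ≈ 451, y* ≈ 7.8, z* ≈ 54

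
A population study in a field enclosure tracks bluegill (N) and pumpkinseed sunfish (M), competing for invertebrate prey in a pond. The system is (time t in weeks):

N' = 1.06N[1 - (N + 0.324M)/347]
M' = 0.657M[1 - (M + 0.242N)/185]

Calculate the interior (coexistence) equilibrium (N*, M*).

Setting both brackets to zero gives the nullclines N + 0.324M = 347 and 0.242N + M = 185.
Substituting M = 185 - 0.242N into the first: N(1 - 0.324·0.242) = 347 - 0.324·185.
So N* = 287/0.922 = 311, and then M* = 185 - 0.242·311 = 110.

N* ≈ 311, M* ≈ 110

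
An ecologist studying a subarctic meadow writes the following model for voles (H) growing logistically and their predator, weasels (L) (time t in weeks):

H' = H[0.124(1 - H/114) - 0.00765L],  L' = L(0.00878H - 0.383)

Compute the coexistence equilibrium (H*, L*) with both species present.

From dL/dt = 0 with L > 0: 0.00878H* = 0.383, so H* = 43.6.
Substitute into dH/dt = 0: 0.124(1 - 43.6/114) = 0.00765L*.
The bracket is 0.617, giving L* = 0.0766/0.00765 = 10.

H* ≈ 43.6, L* ≈ 10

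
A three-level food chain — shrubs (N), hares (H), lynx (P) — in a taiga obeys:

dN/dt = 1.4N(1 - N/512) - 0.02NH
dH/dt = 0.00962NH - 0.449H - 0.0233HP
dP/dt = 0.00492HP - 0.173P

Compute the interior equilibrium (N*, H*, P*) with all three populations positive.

From dP/dt = 0: 0.00492H* = 0.173, so H* = 35.2.
From dN/dt = 0: 1.4(1 - N*/512) = 0.02·35.2, giving N* = 512·(1 - 0.502) = 255.
From dH/dt = 0: 0.00962·255 - 0.449 = 0.0233P*, so P* = 2/0.0233 = 85.9.

N* ≈ 255, H* ≈ 35.2, P* ≈ 85.9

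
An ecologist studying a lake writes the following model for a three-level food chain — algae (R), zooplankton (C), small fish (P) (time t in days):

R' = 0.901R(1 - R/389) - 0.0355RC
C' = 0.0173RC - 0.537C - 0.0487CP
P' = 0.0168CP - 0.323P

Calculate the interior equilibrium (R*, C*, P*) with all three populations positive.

R* ≈ 94.3, C* ≈ 19.2, P* ≈ 22.5

From dP/dt = 0: 0.0168C* = 0.323, so C* = 19.2.
From dR/dt = 0: 0.901(1 - R*/389) = 0.0355·19.2, giving R* = 389·(1 - 0.758) = 94.3.
From dC/dt = 0: 0.0173·94.3 - 0.537 = 0.0487P*, so P* = 1.09/0.0487 = 22.5.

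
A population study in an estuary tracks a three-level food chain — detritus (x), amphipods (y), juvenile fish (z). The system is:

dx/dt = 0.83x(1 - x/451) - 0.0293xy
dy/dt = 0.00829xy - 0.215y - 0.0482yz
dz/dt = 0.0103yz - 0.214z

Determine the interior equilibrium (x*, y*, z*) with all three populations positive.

x* ≈ 120, y* ≈ 20.8, z* ≈ 16.2

From dz/dt = 0: 0.0103y* = 0.214, so y* = 20.8.
From dx/dt = 0: 0.83(1 - x*/451) = 0.0293·20.8, giving x* = 451·(1 - 0.733) = 120.
From dy/dt = 0: 0.00829·120 - 0.215 = 0.0482z*, so z* = 0.782/0.0482 = 16.2.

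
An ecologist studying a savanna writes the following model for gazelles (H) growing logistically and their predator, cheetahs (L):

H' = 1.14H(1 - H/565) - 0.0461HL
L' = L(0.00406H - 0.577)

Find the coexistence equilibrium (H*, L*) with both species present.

From dL/dt = 0 with L > 0: 0.00406H* = 0.577, so H* = 142.
Substitute into dH/dt = 0: 1.14(1 - 142/565) = 0.0461L*.
The bracket is 0.748, giving L* = 0.853/0.0461 = 18.5.

H* ≈ 142, L* ≈ 18.5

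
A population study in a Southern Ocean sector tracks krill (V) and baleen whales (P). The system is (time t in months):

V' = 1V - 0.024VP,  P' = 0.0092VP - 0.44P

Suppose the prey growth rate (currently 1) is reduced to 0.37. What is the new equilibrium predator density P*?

At the interior fixed point, setting dV/dt = 0 with V > 0 fixes P* = (prey growth rate)/(VP coefficient) — independent of the other coefficients.
With the change, P* = 0.37/0.024 = 15.4; it falls from 41.7.

P* ≈ 15.4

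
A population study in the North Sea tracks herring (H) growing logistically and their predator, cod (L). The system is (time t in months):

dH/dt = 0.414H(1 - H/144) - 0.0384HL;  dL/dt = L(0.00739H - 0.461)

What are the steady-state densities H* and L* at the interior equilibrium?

H* ≈ 62.4, L* ≈ 6.11

From dL/dt = 0 with L > 0: 0.00739H* = 0.461, so H* = 62.4.
Substitute into dH/dt = 0: 0.414(1 - 62.4/144) = 0.0384L*.
The bracket is 0.567, giving L* = 0.235/0.0384 = 6.11.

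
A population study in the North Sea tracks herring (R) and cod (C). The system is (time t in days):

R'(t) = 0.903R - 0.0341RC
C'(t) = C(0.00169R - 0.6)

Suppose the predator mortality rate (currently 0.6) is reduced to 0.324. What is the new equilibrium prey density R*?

At the interior fixed point, setting dC/dt = 0 with C > 0 fixes R* = (predator death rate)/(RC coefficient) — independent of the other coefficients.
With the change, R* = 0.324/0.00169 = 192; it falls from 355.

R* ≈ 192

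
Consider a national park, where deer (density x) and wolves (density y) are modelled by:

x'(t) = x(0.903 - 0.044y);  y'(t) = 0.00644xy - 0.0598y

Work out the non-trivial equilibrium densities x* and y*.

Set dy/dt = 0 with y > 0: 0.00644x - 0.0598 = 0, so x* = 0.0598/0.00644 = 9.29.
Set dx/dt = 0 with x > 0: 0.903 - 0.044y = 0, so y* = 0.903/0.044 = 20.5.

x* ≈ 9.29, y* ≈ 20.5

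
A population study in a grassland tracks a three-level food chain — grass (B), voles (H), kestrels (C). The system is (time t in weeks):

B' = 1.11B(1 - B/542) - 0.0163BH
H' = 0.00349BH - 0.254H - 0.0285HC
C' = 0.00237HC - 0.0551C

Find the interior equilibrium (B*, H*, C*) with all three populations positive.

From dC/dt = 0: 0.00237H* = 0.0551, so H* = 23.2.
From dB/dt = 0: 1.11(1 - B*/542) = 0.0163·23.2, giving B* = 542·(1 - 0.341) = 357.
From dH/dt = 0: 0.00349·357 - 0.254 = 0.0285C*, so C* = 0.992/0.0285 = 34.8.

B* ≈ 357, H* ≈ 23.2, C* ≈ 34.8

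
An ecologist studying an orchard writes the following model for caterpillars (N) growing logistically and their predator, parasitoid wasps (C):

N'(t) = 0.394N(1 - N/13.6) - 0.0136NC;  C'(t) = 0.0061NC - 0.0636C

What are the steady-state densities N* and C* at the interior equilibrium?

N* ≈ 10.4, C* ≈ 6.76

From dC/dt = 0 with C > 0: 0.0061N* = 0.0636, so N* = 10.4.
Substitute into dN/dt = 0: 0.394(1 - 10.4/13.6) = 0.0136C*.
The bracket is 0.233, giving C* = 0.0919/0.0136 = 6.76.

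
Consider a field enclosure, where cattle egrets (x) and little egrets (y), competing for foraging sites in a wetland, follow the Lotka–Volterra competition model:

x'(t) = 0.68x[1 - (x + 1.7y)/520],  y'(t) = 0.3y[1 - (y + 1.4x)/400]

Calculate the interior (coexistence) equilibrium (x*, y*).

Setting both brackets to zero gives the nullclines x + 1.7y = 520 and 1.4x + y = 400.
Substituting y = 400 - 1.4x into the first: x(1 - 1.7·1.4) = 520 - 1.7·400.
So x* = -160/-1.38 = 116, and then y* = 400 - 1.4·116 = 238.

x* ≈ 116, y* ≈ 238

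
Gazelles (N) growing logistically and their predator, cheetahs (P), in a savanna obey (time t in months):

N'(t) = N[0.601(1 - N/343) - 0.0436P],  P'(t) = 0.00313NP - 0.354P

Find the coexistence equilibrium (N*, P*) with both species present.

From dP/dt = 0 with P > 0: 0.00313N* = 0.354, so N* = 113.
Substitute into dN/dt = 0: 0.601(1 - 113/343) = 0.0436P*.
The bracket is 0.67, giving P* = 0.403/0.0436 = 9.24.

N* ≈ 113, P* ≈ 9.24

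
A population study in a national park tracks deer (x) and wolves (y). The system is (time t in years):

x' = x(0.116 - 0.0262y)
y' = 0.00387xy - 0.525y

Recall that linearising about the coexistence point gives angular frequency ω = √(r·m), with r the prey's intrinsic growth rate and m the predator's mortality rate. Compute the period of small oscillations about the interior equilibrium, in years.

Here r = 0.116 and m = 0.525, so r·m = 0.0609.
ω = √0.0609 = 0.247 per year, hence T = 2π/ω ≈ 25.5 years.

T ≈ 25.5 years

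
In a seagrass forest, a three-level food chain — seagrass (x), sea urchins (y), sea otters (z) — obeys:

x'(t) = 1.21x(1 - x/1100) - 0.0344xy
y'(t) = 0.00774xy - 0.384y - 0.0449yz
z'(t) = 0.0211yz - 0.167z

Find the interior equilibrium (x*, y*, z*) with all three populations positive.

From dz/dt = 0: 0.0211y* = 0.167, so y* = 7.91.
From dx/dt = 0: 1.21(1 - x*/1100) = 0.0344·7.91, giving x* = 1100·(1 - 0.225) = 852.
From dy/dt = 0: 0.00774·852 - 0.384 = 0.0449z*, so z* = 6.21/0.0449 = 138.

x* ≈ 852, y* ≈ 7.91, z* ≈ 138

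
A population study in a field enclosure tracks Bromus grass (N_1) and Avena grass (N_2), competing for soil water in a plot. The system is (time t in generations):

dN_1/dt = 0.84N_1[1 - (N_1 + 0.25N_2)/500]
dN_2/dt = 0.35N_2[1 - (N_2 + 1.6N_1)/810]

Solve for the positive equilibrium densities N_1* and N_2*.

Setting both brackets to zero gives the nullclines N_1 + 0.25N_2 = 500 and 1.6N_1 + N_2 = 810.
Substituting N_2 = 810 - 1.6N_1 into the first: N_1(1 - 0.25·1.6) = 500 - 0.25·810.
So N_1* = 298/0.6 = 496, and then N_2* = 810 - 1.6·496 = 16.7.

N_1* ≈ 496, N_2* ≈ 16.7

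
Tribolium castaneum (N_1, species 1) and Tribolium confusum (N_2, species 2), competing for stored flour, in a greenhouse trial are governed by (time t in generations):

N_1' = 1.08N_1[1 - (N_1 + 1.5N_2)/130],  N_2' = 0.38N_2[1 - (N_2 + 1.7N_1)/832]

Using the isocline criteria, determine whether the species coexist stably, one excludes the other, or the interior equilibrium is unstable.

Compare the nullcline intercepts: K1/α12 = 130/1.5 = 86.7 < K2 = 832; K2/α21 = 832/1.7 = 489 > K1 = 130.
Since the inequalities point opposite ways, species 2 can invade but species 1 cannot.

species 2 excludes species 1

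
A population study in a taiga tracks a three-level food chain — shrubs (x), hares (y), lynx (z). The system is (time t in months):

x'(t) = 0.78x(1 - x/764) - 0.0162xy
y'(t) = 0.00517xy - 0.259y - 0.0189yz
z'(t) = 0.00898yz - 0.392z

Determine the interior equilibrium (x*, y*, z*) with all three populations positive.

x* ≈ 71.3, y* ≈ 43.7, z* ≈ 5.81

From dz/dt = 0: 0.00898y* = 0.392, so y* = 43.7.
From dx/dt = 0: 0.78(1 - x*/764) = 0.0162·43.7, giving x* = 764·(1 - 0.907) = 71.3.
From dy/dt = 0: 0.00517·71.3 - 0.259 = 0.0189z*, so z* = 0.11/0.0189 = 5.81.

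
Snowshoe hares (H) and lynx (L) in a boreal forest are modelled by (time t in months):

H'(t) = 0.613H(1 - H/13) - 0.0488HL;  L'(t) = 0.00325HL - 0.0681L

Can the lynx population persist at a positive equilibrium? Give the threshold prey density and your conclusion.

Threshold H = 21; K < 21, so no, the predator goes extinct.

The predator equation gives dL/dt > 0 only when H > 0.0681/0.00325 = 21.
Without the predator, H → K = 13. Since 13 < 21, the predator cannot invade.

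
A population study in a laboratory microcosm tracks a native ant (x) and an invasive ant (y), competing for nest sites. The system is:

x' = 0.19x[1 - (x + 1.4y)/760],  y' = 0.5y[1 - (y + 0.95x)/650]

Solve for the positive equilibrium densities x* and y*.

Setting both brackets to zero gives the nullclines x + 1.4y = 760 and 0.95x + y = 650.
Substituting y = 650 - 0.95x into the first: x(1 - 1.4·0.95) = 760 - 1.4·650.
So x* = -150/-0.33 = 455, and then y* = 650 - 0.95·455 = 218.

x* ≈ 455, y* ≈ 218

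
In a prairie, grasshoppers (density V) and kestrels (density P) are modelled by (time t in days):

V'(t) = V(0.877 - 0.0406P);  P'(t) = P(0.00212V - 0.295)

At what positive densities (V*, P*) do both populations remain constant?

V* ≈ 139, P* ≈ 21.6

Set dP/dt = 0 with P > 0: 0.00212V - 0.295 = 0, so V* = 0.295/0.00212 = 139.
Set dV/dt = 0 with V > 0: 0.877 - 0.0406P = 0, so P* = 0.877/0.0406 = 21.6.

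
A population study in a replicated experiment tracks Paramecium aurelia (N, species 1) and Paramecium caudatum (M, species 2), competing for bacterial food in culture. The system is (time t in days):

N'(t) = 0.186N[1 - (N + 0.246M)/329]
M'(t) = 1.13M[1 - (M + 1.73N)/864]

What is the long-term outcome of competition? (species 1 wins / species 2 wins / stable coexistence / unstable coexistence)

Compare the nullcline intercepts: K1/α12 = 329/0.246 = 1340 > K2 = 864; K2/α21 = 864/1.73 = 499 > K1 = 329.
Since both inequalities hold, each species can invade when rare, so the interior equilibrium is stable.

stable coexistence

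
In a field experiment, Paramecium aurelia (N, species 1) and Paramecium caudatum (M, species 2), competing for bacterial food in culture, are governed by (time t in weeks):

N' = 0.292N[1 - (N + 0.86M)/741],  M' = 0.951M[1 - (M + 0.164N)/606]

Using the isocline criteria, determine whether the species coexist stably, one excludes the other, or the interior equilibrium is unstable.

stable coexistence

Compare the nullcline intercepts: K1/α12 = 741/0.86 = 862 > K2 = 606; K2/α21 = 606/0.164 = 3700 > K1 = 741.
Since both inequalities hold, each species can invade when rare, so the interior equilibrium is stable.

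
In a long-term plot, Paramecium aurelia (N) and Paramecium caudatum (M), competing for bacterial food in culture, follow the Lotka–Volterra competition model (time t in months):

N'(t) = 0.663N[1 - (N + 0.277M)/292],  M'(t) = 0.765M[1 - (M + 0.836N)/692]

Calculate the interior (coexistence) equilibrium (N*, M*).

N* ≈ 131, M* ≈ 583

Setting both brackets to zero gives the nullclines N + 0.277M = 292 and 0.836N + M = 692.
Substituting M = 692 - 0.836N into the first: N(1 - 0.277·0.836) = 292 - 0.277·692.
So N* = 100/0.768 = 131, and then M* = 692 - 0.836·131 = 583.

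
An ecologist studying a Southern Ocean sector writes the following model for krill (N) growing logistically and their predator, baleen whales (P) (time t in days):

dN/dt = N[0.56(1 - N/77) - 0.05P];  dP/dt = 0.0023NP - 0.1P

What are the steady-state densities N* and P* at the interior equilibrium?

N* ≈ 43.5, P* ≈ 4.88

From dP/dt = 0 with P > 0: 0.0023N* = 0.1, so N* = 43.5.
Substitute into dN/dt = 0: 0.56(1 - 43.5/77) = 0.05P*.
The bracket is 0.435, giving P* = 0.244/0.05 = 4.88.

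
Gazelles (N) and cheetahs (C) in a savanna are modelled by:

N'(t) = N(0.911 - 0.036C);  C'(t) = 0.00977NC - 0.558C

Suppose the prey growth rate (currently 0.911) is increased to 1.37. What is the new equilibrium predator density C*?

At the interior fixed point, setting dN/dt = 0 with N > 0 fixes C* = (prey growth rate)/(NC coefficient) — independent of the other coefficients.
With the change, C* = 1.37/0.036 = 38.1; it rises from 25.3.

C* ≈ 38.1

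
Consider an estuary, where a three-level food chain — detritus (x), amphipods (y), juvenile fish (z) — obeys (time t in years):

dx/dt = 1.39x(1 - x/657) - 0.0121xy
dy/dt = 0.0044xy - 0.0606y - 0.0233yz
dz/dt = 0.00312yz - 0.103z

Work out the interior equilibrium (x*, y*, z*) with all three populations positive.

From dz/dt = 0: 0.00312y* = 0.103, so y* = 33.
From dx/dt = 0: 1.39(1 - x*/657) = 0.0121·33, giving x* = 657·(1 - 0.287) = 468.
From dy/dt = 0: 0.0044·468 - 0.0606 = 0.0233z*, so z* = 2/0.0233 = 85.8.

x* ≈ 468, y* ≈ 33, z* ≈ 85.8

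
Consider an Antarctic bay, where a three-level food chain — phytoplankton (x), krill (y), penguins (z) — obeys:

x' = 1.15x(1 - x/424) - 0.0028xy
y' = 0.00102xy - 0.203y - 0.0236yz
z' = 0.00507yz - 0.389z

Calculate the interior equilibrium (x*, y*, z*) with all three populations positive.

From dz/dt = 0: 0.00507y* = 0.389, so y* = 76.7.
From dx/dt = 0: 1.15(1 - x*/424) = 0.0028·76.7, giving x* = 424·(1 - 0.187) = 345.
From dy/dt = 0: 0.00102·345 - 0.203 = 0.0236z*, so z* = 0.149/0.0236 = 6.3.

x* ≈ 345, y* ≈ 76.7, z* ≈ 6.3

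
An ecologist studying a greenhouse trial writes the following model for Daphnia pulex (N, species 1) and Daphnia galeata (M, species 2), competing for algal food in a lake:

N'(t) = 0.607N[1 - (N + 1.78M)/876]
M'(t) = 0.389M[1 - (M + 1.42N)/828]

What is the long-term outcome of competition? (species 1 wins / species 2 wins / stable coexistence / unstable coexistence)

Compare the nullcline intercepts: K1/α12 = 876/1.78 = 492 < K2 = 828; K2/α21 = 828/1.42 = 583 < K1 = 876.
Since both are reversed, neither can invade when rare; the interior point is a saddle.

unstable coexistence (outcome depends on initial conditions)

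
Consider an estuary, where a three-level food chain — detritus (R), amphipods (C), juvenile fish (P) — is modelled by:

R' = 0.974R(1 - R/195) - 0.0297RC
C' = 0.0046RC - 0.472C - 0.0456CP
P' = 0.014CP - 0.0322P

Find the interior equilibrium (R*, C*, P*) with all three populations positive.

R* ≈ 181, C* ≈ 2.3, P* ≈ 7.94

From dP/dt = 0: 0.014C* = 0.0322, so C* = 2.3.
From dR/dt = 0: 0.974(1 - R*/195) = 0.0297·2.3, giving R* = 195·(1 - 0.0701) = 181.
From dC/dt = 0: 0.0046·181 - 0.472 = 0.0456P*, so P* = 0.362/0.0456 = 7.94.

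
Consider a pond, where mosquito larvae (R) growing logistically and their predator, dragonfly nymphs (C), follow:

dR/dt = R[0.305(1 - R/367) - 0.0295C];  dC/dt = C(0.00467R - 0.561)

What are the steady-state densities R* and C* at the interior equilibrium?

From dC/dt = 0 with C > 0: 0.00467R* = 0.561, so R* = 120.
Substitute into dR/dt = 0: 0.305(1 - 120/367) = 0.0295C*.
The bracket is 0.673, giving C* = 0.205/0.0295 = 6.95.

R* ≈ 120, C* ≈ 6.95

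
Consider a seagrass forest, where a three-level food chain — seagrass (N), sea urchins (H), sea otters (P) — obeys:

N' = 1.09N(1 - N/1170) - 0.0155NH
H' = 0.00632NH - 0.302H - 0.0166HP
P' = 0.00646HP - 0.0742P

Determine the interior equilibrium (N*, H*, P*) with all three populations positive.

N* ≈ 979, H* ≈ 11.5, P* ≈ 354

From dP/dt = 0: 0.00646H* = 0.0742, so H* = 11.5.
From dN/dt = 0: 1.09(1 - N*/1170) = 0.0155·11.5, giving N* = 1170·(1 - 0.163) = 979.
From dH/dt = 0: 0.00632·979 - 0.302 = 0.0166P*, so P* = 5.88/0.0166 = 354.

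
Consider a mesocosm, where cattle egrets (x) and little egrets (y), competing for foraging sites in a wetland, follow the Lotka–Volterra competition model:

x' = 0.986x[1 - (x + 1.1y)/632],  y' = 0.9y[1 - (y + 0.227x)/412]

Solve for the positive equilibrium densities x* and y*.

x* ≈ 238, y* ≈ 358

Setting both brackets to zero gives the nullclines x + 1.1y = 632 and 0.227x + y = 412.
Substituting y = 412 - 0.227x into the first: x(1 - 1.1·0.227) = 632 - 1.1·412.
So x* = 179/0.75 = 238, and then y* = 412 - 0.227·238 = 358.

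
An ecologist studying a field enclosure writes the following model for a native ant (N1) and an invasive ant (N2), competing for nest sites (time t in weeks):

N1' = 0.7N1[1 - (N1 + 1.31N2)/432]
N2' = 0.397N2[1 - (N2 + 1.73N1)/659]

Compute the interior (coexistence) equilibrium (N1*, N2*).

N1* ≈ 341, N2* ≈ 69.8

Setting both brackets to zero gives the nullclines N1 + 1.31N2 = 432 and 1.73N1 + N2 = 659.
Substituting N2 = 659 - 1.73N1 into the first: N1(1 - 1.31·1.73) = 432 - 1.31·659.
So N1* = -431/-1.27 = 341, and then N2* = 659 - 1.73·341 = 69.8.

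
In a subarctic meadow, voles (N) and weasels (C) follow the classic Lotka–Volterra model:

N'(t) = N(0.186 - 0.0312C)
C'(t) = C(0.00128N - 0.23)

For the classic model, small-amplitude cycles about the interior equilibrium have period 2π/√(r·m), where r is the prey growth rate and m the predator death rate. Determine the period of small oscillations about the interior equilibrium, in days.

Here r = 0.186 and m = 0.23, so r·m = 0.0428.
ω = √0.0428 = 0.207 per day, hence T = 2π/ω ≈ 30.4 days.

T ≈ 30.4 days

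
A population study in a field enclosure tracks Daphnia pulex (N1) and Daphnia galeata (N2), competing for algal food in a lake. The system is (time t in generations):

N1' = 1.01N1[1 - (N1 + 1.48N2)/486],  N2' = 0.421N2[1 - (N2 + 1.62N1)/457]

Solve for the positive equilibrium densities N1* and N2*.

N1* ≈ 136, N2* ≈ 236

Setting both brackets to zero gives the nullclines N1 + 1.48N2 = 486 and 1.62N1 + N2 = 457.
Substituting N2 = 457 - 1.62N1 into the first: N1(1 - 1.48·1.62) = 486 - 1.48·457.
So N1* = -190/-1.4 = 136, and then N2* = 457 - 1.62·136 = 236.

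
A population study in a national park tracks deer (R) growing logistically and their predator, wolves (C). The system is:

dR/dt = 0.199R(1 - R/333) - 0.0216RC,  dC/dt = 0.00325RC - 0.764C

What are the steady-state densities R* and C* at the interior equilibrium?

From dC/dt = 0 with C > 0: 0.00325R* = 0.764, so R* = 235.
Substitute into dR/dt = 0: 0.199(1 - 235/333) = 0.0216C*.
The bracket is 0.294, giving C* = 0.0585/0.0216 = 2.71.

R* ≈ 235, C* ≈ 2.71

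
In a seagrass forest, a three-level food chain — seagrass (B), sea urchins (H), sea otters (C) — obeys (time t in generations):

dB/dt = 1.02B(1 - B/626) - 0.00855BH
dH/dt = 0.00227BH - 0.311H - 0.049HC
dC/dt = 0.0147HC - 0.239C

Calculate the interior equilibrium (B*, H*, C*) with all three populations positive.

From dC/dt = 0: 0.0147H* = 0.239, so H* = 16.3.
From dB/dt = 0: 1.02(1 - B*/626) = 0.00855·16.3, giving B* = 626·(1 - 0.136) = 541.
From dH/dt = 0: 0.00227·541 - 0.311 = 0.049C*, so C* = 0.916/0.049 = 18.7.

B* ≈ 541, H* ≈ 16.3, C* ≈ 18.7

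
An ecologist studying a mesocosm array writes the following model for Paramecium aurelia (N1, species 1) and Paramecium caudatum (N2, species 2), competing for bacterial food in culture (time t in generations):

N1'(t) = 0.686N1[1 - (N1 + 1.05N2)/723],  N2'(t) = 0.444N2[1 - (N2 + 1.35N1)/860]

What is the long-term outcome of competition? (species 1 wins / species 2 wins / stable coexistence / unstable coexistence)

Compare the nullcline intercepts: K1/α12 = 723/1.05 = 689 < K2 = 860; K2/α21 = 860/1.35 = 637 < K1 = 723.
Since both are reversed, neither can invade when rare; the interior point is a saddle.

unstable coexistence (outcome depends on initial conditions)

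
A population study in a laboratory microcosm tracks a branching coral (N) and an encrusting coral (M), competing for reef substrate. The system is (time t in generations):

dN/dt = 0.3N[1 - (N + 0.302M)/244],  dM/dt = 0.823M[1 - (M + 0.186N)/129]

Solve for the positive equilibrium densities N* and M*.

N* ≈ 217, M* ≈ 88.6

Setting both brackets to zero gives the nullclines N + 0.302M = 244 and 0.186N + M = 129.
Substituting M = 129 - 0.186N into the first: N(1 - 0.302·0.186) = 244 - 0.302·129.
So N* = 205/0.944 = 217, and then M* = 129 - 0.186·217 = 88.6.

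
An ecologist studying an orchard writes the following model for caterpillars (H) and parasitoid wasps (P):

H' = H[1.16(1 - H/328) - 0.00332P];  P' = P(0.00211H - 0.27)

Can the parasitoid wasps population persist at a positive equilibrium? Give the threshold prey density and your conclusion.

The predator equation gives dP/dt > 0 only when H > 0.27/0.00211 = 128.
Without the predator, H → K = 328. Since 328 > 128, the predator can invade and persist.

Threshold H = 128; K > 128, so yes, the predator persists.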